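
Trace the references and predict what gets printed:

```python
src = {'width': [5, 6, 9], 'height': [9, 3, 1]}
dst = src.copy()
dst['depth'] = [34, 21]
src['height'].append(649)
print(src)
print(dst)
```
{'width': [5, 6, 9], 'height': [9, 3, 1, 649]}
{'width': [5, 6, 9], 'height': [9, 3, 1, 649], 'depth': [34, 21]}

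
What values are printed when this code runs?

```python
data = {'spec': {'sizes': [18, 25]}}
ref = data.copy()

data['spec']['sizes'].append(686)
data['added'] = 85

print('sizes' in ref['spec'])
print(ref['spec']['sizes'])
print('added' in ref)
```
True
[18, 25, 686]
False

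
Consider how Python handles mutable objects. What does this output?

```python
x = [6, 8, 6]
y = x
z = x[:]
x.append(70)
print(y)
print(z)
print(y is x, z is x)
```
[6, 8, 6, 70]
[6, 8, 6]
True False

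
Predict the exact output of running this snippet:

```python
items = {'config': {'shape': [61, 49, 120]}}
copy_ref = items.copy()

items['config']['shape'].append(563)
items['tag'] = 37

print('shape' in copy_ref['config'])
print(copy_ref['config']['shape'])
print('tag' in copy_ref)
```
True
[61, 49, 120, 563]
False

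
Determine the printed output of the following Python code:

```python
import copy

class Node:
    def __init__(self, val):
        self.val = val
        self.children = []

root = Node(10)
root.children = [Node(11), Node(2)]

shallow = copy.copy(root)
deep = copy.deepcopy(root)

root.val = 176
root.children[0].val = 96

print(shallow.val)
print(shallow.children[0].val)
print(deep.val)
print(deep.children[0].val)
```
10
96
10
11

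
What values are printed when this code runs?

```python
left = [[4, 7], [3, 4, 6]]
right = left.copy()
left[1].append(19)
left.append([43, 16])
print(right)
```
[[4, 7], [3, 4, 6, 19]]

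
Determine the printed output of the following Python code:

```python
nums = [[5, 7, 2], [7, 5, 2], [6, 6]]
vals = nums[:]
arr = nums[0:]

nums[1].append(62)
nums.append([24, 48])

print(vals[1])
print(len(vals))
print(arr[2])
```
[7, 5, 2, 62]
3
[6, 6]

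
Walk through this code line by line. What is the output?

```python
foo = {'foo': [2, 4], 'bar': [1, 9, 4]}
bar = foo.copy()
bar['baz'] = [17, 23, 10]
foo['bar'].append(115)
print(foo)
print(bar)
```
{'foo': [2, 4], 'bar': [1, 9, 4, 115]}
{'foo': [2, 4], 'bar': [1, 9, 4, 115], 'baz': [17, 23, 10]}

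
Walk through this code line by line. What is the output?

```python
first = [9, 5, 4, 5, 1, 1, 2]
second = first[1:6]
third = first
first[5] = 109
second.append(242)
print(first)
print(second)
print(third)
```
[9, 5, 4, 5, 1, 109, 2]
[5, 4, 5, 1, 1, 242]
[9, 5, 4, 5, 1, 109, 2]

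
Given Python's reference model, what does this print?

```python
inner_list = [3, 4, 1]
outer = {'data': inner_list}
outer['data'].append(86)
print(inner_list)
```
[3, 4, 1, 86]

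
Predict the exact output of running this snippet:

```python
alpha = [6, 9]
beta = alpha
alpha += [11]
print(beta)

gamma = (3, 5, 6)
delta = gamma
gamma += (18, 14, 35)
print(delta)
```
[6, 9, 11]
(3, 5, 6)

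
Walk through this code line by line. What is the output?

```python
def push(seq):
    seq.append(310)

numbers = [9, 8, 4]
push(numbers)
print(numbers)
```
[9, 8, 4, 310]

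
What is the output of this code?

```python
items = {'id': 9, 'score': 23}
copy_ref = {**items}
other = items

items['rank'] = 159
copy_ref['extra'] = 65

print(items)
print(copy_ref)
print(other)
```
{'id': 9, 'score': 23, 'rank': 159}
{'id': 9, 'score': 23, 'extra': 65}
{'id': 9, 'score': 23, 'rank': 159}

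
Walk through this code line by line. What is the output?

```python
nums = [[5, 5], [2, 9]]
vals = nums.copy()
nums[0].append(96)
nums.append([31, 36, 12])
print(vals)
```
[[5, 5, 96], [2, 9]]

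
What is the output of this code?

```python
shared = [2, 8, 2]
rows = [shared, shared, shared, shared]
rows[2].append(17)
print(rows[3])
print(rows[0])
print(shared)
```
[2, 8, 2, 17]
[2, 8, 2, 17]
[2, 8, 2, 17]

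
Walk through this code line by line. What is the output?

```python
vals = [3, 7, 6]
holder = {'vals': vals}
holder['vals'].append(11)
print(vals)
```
[3, 7, 6, 11]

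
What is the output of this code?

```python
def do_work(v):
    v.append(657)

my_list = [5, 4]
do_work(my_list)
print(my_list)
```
[5, 4, 657]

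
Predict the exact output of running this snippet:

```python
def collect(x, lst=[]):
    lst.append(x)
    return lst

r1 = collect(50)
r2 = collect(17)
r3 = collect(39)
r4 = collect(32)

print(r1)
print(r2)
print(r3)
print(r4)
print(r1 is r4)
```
[50, 17, 39, 32]
[50, 17, 39, 32]
[50, 17, 39, 32]
[50, 17, 39, 32]
True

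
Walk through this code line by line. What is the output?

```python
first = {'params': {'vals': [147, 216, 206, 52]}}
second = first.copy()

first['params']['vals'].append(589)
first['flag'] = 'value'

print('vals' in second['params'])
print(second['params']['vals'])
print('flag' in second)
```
True
[147, 216, 206, 52, 589]
False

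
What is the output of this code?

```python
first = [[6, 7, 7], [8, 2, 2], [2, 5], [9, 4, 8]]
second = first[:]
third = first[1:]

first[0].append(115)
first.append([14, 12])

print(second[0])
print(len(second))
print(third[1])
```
[6, 7, 7, 115]
4
[2, 5]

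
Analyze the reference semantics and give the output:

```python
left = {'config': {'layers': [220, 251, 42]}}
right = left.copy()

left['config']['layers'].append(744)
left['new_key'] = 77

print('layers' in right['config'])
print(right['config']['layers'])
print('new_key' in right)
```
True
[220, 251, 42, 744]
False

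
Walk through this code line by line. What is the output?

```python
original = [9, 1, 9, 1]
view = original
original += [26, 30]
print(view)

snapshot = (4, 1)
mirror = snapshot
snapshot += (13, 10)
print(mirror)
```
[9, 1, 9, 1, 26, 30]
(4, 1)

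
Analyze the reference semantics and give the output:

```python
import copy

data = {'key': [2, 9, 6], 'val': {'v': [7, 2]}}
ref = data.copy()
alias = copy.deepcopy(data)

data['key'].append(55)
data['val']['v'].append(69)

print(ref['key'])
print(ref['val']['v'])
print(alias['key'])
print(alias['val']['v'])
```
[2, 9, 6, 55]
[7, 2, 69]
[2, 9, 6]
[7, 2]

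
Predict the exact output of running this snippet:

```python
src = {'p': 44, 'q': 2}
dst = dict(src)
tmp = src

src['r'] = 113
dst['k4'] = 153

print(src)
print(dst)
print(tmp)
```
{'p': 44, 'q': 2, 'r': 113}
{'p': 44, 'q': 2, 'k4': 153}
{'p': 44, 'q': 2, 'r': 113}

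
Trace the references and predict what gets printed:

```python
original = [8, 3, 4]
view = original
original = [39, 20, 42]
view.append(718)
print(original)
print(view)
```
[39, 20, 42]
[8, 3, 4, 718]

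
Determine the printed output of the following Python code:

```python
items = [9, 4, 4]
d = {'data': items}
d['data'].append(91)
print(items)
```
[9, 4, 4, 91]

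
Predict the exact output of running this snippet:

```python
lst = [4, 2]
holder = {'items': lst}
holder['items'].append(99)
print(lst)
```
[4, 2, 99]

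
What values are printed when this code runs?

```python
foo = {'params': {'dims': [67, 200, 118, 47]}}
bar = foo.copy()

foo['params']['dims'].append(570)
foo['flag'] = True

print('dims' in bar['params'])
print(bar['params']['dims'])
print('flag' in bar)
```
True
[67, 200, 118, 47, 570]
False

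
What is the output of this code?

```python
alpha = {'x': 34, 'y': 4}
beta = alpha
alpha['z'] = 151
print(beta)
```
{'x': 34, 'y': 4, 'z': 151}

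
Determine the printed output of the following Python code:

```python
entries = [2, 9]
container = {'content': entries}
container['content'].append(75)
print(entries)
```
[2, 9, 75]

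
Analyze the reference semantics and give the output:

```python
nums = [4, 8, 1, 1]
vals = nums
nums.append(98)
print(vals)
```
[4, 8, 1, 1, 98]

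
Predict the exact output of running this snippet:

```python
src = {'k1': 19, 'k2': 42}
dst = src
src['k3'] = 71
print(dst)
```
{'k1': 19, 'k2': 42, 'k3': 71}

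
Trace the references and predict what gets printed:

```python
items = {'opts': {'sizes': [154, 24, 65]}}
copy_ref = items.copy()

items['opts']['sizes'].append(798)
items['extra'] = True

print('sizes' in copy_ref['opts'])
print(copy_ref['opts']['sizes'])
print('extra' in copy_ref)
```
True
[154, 24, 65, 798]
False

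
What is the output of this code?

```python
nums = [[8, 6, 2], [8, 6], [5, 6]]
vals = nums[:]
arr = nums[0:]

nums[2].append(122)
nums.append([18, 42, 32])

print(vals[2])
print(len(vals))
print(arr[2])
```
[5, 6, 122]
3
[5, 6, 122]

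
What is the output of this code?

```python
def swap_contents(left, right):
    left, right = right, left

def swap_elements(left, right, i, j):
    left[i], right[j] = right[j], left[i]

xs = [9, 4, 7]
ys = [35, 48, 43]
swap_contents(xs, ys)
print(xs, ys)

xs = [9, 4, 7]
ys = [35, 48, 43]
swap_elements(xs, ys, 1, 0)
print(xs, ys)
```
[9, 4, 7] [35, 48, 43]
[9, 35, 7] [4, 48, 43]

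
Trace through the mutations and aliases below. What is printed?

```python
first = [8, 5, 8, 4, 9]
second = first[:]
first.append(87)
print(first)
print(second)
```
[8, 5, 8, 4, 9, 87]
[8, 5, 8, 4, 9]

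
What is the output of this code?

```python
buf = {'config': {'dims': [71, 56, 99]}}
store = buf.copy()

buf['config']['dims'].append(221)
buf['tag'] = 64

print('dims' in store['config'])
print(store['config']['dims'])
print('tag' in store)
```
True
[71, 56, 99, 221]
False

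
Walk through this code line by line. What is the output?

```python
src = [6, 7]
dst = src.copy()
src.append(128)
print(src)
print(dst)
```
[6, 7, 128]
[6, 7]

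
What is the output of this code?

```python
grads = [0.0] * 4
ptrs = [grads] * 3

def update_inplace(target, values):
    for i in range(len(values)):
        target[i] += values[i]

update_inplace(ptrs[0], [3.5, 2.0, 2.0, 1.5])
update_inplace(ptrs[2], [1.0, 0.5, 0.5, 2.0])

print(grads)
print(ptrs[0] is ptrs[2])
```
[4.5, 2.5, 2.5, 3.5]
True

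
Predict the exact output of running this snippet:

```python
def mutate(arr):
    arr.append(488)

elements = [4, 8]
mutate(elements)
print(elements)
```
[4, 8, 488]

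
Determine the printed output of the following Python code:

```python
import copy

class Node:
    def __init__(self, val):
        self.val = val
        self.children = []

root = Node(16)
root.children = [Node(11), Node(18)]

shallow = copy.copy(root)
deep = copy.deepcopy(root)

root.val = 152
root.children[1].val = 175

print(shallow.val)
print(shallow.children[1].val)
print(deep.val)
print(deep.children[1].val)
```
16
175
16
18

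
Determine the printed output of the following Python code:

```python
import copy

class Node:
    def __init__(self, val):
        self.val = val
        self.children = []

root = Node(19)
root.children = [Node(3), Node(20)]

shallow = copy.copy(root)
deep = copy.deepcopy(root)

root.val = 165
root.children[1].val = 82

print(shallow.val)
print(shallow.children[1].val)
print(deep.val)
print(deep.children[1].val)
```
19
82
19
20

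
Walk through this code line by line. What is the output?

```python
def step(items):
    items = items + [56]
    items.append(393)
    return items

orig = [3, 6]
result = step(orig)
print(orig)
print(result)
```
[3, 6]
[3, 6, 56, 393]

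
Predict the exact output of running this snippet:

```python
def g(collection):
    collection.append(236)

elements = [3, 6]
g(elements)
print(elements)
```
[3, 6, 236]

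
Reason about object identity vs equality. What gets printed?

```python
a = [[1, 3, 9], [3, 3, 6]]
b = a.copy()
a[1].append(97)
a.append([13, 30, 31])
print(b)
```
[[1, 3, 9], [3, 3, 6, 97]]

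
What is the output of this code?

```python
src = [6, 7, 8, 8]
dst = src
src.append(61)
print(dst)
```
[6, 7, 8, 8, 61]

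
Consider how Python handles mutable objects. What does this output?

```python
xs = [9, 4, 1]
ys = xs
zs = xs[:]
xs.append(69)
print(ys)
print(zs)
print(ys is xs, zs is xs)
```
[9, 4, 1, 69]
[9, 4, 1]
True False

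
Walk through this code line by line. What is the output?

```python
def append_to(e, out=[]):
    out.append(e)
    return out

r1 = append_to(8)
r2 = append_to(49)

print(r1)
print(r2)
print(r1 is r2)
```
[8, 49]
[8, 49]
True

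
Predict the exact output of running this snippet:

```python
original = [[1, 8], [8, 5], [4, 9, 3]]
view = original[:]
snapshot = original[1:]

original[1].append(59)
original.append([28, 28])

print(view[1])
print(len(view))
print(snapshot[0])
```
[8, 5, 59]
3
[8, 5, 59]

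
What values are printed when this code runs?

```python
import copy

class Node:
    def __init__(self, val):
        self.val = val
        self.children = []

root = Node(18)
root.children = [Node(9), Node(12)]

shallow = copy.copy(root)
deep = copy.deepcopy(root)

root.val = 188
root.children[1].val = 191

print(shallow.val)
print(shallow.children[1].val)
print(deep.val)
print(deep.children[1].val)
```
18
191
18
12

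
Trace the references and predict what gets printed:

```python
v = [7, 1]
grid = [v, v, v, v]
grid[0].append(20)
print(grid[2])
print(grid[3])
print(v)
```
[7, 1, 20]
[7, 1, 20]
[7, 1, 20]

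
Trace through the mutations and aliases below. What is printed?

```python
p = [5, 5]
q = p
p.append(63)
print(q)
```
[5, 5, 63]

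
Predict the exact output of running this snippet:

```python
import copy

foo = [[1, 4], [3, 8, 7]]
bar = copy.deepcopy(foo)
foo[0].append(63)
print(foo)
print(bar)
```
[[1, 4, 63], [3, 8, 7]]
[[1, 4], [3, 8, 7]]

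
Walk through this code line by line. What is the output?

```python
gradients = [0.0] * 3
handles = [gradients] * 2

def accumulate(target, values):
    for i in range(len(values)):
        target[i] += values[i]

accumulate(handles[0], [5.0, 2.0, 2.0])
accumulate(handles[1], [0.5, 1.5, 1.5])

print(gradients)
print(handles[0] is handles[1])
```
[5.5, 3.5, 3.5]
True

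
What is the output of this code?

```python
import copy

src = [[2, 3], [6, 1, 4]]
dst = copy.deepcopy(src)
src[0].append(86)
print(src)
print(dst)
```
[[2, 3, 86], [6, 1, 4]]
[[2, 3], [6, 1, 4]]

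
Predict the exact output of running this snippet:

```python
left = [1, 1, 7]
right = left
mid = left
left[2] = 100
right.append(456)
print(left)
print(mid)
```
[1, 1, 100, 456]
[1, 1, 100, 456]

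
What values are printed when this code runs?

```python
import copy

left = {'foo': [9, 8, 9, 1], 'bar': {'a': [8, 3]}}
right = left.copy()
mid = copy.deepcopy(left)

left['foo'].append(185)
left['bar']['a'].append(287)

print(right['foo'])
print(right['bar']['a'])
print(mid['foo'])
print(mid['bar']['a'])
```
[9, 8, 9, 1, 185]
[8, 3, 287]
[9, 8, 9, 1]
[8, 3]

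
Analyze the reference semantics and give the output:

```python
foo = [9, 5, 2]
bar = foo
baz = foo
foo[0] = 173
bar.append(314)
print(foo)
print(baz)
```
[173, 5, 2, 314]
[173, 5, 2, 314]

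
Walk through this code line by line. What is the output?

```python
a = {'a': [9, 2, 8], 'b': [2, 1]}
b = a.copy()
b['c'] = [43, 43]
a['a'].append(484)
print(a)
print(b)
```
{'a': [9, 2, 8, 484], 'b': [2, 1]}
{'a': [9, 2, 8, 484], 'b': [2, 1], 'c': [43, 43]}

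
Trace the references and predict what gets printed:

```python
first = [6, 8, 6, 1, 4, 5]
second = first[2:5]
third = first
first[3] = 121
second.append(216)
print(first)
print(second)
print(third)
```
[6, 8, 6, 121, 4, 5]
[6, 1, 4, 216]
[6, 8, 6, 121, 4, 5]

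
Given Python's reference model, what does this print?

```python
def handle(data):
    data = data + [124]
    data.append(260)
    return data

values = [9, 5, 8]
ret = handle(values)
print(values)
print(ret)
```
[9, 5, 8]
[9, 5, 8, 124, 260]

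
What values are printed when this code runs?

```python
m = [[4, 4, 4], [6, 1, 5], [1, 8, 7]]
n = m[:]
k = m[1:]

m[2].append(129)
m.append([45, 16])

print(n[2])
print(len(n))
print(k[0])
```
[1, 8, 7, 129]
3
[6, 1, 5]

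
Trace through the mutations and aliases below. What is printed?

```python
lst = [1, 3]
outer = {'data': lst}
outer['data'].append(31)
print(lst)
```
[1, 3, 31]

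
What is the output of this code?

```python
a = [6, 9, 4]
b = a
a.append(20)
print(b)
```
[6, 9, 4, 20]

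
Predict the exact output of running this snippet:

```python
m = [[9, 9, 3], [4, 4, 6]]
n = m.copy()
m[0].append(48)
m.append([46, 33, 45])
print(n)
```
[[9, 9, 3, 48], [4, 4, 6]]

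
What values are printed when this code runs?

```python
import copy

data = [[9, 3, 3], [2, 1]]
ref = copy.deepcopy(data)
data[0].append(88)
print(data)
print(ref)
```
[[9, 3, 3, 88], [2, 1]]
[[9, 3, 3], [2, 1]]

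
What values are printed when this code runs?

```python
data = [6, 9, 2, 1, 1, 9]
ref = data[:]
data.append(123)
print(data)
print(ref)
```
[6, 9, 2, 1, 1, 9, 123]
[6, 9, 2, 1, 1, 9]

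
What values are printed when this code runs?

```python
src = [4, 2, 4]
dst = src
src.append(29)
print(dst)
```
[4, 2, 4, 29]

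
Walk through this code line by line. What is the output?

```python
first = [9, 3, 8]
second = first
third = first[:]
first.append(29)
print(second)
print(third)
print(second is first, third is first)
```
[9, 3, 8, 29]
[9, 3, 8]
True False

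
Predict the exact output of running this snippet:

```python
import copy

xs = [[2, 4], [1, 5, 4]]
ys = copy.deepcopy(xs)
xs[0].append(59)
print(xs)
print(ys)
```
[[2, 4, 59], [1, 5, 4]]
[[2, 4], [1, 5, 4]]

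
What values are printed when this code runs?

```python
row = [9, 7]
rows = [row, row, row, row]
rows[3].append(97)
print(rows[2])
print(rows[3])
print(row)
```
[9, 7, 97]
[9, 7, 97]
[9, 7, 97]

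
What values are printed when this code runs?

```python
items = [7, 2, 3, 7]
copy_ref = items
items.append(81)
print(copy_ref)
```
[7, 2, 3, 7, 81]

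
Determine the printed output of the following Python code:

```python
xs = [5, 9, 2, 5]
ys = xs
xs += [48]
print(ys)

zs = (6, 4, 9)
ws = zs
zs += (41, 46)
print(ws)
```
[5, 9, 2, 5, 48]
(6, 4, 9)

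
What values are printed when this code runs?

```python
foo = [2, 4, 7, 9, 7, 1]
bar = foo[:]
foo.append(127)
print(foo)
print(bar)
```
[2, 4, 7, 9, 7, 1, 127]
[2, 4, 7, 9, 7, 1]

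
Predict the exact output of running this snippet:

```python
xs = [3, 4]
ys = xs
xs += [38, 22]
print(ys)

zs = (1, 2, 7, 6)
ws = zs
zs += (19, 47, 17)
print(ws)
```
[3, 4, 38, 22]
(1, 2, 7, 6)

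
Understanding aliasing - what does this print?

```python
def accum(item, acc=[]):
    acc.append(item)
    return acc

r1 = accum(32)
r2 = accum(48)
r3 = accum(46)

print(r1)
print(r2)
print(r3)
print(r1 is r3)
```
[32, 48, 46]
[32, 48, 46]
[32, 48, 46]
True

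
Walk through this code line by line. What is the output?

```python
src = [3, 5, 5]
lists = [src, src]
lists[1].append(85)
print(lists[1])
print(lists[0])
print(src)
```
[3, 5, 5, 85]
[3, 5, 5, 85]
[3, 5, 5, 85]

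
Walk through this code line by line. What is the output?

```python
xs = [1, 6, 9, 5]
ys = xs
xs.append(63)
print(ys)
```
[1, 6, 9, 5, 63]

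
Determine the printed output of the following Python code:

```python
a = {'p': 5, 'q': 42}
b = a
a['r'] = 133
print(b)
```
{'p': 5, 'q': 42, 'r': 133}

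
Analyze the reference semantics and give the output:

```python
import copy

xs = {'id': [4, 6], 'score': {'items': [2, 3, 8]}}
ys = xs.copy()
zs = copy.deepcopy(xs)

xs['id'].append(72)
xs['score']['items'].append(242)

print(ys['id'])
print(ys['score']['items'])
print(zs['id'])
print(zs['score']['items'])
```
[4, 6, 72]
[2, 3, 8, 242]
[4, 6]
[2, 3, 8]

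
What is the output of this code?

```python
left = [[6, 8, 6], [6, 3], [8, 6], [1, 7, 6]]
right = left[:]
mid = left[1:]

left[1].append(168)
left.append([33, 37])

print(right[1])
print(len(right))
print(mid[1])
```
[6, 3, 168]
4
[8, 6]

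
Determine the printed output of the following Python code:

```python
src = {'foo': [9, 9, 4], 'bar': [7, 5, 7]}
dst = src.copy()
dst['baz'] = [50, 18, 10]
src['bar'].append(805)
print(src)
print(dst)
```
{'foo': [9, 9, 4], 'bar': [7, 5, 7, 805]}
{'foo': [9, 9, 4], 'bar': [7, 5, 7, 805], 'baz': [50, 18, 10]}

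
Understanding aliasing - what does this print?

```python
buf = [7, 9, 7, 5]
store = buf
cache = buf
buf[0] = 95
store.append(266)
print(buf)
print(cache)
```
[95, 9, 7, 5, 266]
[95, 9, 7, 5, 266]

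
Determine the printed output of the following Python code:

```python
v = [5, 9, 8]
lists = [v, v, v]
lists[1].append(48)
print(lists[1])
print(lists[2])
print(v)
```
[5, 9, 8, 48]
[5, 9, 8, 48]
[5, 9, 8, 48]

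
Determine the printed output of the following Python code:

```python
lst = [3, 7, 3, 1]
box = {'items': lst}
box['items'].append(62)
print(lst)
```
[3, 7, 3, 1, 62]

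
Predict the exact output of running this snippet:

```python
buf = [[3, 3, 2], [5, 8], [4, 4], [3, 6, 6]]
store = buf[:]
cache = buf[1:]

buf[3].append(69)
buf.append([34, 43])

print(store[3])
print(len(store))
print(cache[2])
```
[3, 6, 6, 69]
4
[3, 6, 6, 69]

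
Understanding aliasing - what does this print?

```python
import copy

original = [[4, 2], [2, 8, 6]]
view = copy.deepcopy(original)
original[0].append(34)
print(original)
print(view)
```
[[4, 2, 34], [2, 8, 6]]
[[4, 2], [2, 8, 6]]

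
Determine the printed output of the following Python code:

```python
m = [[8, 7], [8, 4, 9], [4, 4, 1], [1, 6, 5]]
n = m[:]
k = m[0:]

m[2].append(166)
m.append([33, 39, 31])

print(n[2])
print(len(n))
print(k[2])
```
[4, 4, 1, 166]
4
[4, 4, 1, 166]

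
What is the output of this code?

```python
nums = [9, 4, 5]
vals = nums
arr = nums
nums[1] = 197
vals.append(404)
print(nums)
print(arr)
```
[9, 197, 5, 404]
[9, 197, 5, 404]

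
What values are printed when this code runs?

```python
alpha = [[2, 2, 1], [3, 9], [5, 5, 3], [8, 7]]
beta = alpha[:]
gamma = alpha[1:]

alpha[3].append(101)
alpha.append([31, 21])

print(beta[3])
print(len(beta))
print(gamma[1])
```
[8, 7, 101]
4
[5, 5, 3]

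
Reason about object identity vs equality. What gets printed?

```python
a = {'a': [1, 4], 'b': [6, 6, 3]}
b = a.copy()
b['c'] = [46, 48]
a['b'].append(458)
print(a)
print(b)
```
{'a': [1, 4], 'b': [6, 6, 3, 458]}
{'a': [1, 4], 'b': [6, 6, 3, 458], 'c': [46, 48]}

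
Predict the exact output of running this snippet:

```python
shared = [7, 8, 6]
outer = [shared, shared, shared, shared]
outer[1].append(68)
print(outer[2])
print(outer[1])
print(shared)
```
[7, 8, 6, 68]
[7, 8, 6, 68]
[7, 8, 6, 68]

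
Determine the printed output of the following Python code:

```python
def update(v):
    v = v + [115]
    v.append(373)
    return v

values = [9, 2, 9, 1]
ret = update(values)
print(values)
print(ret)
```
[9, 2, 9, 1]
[9, 2, 9, 1, 115, 373]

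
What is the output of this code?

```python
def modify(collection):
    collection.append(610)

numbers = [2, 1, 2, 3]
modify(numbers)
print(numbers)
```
[2, 1, 2, 3, 610]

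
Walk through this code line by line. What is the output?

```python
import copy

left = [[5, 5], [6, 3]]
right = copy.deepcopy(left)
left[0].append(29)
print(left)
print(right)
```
[[5, 5, 29], [6, 3]]
[[5, 5], [6, 3]]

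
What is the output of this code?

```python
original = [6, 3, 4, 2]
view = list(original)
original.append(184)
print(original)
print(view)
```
[6, 3, 4, 2, 184]
[6, 3, 4, 2]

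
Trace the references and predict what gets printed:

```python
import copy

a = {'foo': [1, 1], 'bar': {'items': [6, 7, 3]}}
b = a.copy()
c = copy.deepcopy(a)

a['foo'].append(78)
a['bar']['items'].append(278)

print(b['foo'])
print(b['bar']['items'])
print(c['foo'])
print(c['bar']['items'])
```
[1, 1, 78]
[6, 7, 3, 278]
[1, 1]
[6, 7, 3]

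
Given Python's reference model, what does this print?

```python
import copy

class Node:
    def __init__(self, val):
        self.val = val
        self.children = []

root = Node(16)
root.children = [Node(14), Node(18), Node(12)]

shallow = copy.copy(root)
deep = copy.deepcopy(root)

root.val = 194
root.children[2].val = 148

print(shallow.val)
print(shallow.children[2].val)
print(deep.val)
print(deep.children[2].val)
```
16
148
16
12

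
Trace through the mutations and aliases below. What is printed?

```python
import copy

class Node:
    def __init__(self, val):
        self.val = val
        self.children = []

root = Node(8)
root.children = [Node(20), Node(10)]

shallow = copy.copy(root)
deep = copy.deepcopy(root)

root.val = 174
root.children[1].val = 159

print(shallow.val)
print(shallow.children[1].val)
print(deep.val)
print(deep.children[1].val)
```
8
159
8
10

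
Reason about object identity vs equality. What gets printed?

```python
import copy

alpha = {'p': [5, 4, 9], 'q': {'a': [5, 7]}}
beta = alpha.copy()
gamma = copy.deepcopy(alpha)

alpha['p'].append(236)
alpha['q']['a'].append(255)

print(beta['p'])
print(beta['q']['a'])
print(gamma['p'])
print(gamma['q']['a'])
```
[5, 4, 9, 236]
[5, 7, 255]
[5, 4, 9]
[5, 7]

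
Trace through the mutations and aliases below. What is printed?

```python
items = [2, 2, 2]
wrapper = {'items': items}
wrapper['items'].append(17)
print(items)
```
[2, 2, 2, 17]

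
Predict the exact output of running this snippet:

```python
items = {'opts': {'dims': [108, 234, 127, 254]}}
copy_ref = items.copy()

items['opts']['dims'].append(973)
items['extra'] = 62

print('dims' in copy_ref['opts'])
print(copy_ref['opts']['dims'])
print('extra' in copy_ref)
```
True
[108, 234, 127, 254, 973]
False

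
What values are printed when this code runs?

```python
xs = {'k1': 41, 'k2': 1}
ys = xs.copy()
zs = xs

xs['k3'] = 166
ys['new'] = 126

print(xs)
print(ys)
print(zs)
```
{'k1': 41, 'k2': 1, 'k3': 166}
{'k1': 41, 'k2': 1, 'new': 126}
{'k1': 41, 'k2': 1, 'k3': 166}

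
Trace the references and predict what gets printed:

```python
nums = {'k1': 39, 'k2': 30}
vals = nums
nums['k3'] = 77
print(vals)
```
{'k1': 39, 'k2': 30, 'k3': 77}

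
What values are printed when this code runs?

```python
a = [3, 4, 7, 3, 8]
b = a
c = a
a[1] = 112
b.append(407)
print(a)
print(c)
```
[3, 112, 7, 3, 8, 407]
[3, 112, 7, 3, 8, 407]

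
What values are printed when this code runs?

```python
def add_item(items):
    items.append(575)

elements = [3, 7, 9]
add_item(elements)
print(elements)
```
[3, 7, 9, 575]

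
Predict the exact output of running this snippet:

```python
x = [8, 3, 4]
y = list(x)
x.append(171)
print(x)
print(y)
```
[8, 3, 4, 171]
[8, 3, 4]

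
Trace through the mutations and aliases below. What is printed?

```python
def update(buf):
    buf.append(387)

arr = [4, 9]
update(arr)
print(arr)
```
[4, 9, 387]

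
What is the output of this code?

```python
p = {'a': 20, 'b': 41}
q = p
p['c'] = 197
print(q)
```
{'a': 20, 'b': 41, 'c': 197}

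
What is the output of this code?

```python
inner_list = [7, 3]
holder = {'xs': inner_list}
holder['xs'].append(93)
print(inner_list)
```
[7, 3, 93]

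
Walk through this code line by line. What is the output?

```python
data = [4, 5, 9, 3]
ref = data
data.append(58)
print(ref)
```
[4, 5, 9, 3, 58]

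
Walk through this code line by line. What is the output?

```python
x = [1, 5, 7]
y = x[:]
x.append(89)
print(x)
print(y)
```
[1, 5, 7, 89]
[1, 5, 7]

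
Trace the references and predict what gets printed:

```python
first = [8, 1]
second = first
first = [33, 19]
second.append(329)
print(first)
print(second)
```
[33, 19]
[8, 1, 329]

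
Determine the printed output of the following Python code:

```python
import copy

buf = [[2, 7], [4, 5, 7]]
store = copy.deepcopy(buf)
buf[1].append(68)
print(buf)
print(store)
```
[[2, 7], [4, 5, 7, 68]]
[[2, 7], [4, 5, 7]]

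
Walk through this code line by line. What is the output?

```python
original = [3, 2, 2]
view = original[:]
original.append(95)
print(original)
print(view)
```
[3, 2, 2, 95]
[3, 2, 2]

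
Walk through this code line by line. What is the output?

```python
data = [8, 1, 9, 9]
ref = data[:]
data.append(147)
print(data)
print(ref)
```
[8, 1, 9, 9, 147]
[8, 1, 9, 9]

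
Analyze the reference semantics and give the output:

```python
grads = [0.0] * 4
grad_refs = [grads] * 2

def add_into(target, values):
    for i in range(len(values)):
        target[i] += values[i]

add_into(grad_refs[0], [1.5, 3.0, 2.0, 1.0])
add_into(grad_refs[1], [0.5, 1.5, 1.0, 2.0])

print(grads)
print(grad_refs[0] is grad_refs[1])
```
[2.0, 4.5, 3.0, 3.0]
True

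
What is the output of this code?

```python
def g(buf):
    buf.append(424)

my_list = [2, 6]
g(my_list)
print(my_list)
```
[2, 6, 424]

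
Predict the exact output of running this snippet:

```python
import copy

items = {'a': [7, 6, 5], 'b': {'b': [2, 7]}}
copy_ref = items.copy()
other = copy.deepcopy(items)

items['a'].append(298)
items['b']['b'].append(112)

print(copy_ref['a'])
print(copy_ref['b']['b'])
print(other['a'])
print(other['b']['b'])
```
[7, 6, 5, 298]
[2, 7, 112]
[7, 6, 5]
[2, 7]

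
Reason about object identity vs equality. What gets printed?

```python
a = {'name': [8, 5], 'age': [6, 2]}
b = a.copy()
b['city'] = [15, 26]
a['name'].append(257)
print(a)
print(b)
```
{'name': [8, 5, 257], 'age': [6, 2]}
{'name': [8, 5, 257], 'age': [6, 2], 'city': [15, 26]}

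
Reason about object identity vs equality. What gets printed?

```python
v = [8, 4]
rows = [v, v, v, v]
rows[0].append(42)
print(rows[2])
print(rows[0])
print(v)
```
[8, 4, 42]
[8, 4, 42]
[8, 4, 42]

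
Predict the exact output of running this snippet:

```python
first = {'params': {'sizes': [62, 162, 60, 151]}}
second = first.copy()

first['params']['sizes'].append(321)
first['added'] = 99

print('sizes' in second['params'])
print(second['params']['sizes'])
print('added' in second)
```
True
[62, 162, 60, 151, 321]
False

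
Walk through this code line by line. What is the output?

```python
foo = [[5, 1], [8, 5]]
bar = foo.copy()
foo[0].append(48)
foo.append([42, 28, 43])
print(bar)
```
[[5, 1, 48], [8, 5]]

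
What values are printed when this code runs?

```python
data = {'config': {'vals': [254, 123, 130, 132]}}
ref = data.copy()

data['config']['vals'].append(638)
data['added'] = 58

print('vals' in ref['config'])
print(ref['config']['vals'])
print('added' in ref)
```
True
[254, 123, 130, 132, 638]
False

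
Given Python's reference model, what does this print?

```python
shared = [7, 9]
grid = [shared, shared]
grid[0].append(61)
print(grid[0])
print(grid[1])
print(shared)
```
[7, 9, 61]
[7, 9, 61]
[7, 9, 61]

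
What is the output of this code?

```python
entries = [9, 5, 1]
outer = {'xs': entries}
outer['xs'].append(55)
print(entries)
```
[9, 5, 1, 55]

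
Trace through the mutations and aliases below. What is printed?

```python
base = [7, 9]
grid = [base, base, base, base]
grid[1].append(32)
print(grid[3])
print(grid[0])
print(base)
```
[7, 9, 32]
[7, 9, 32]
[7, 9, 32]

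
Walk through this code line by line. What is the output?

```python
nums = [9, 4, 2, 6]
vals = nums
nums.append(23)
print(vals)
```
[9, 4, 2, 6, 23]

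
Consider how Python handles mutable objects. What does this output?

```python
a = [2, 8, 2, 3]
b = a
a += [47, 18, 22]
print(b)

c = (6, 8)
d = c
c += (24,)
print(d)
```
[2, 8, 2, 3, 47, 18, 22]
(6, 8)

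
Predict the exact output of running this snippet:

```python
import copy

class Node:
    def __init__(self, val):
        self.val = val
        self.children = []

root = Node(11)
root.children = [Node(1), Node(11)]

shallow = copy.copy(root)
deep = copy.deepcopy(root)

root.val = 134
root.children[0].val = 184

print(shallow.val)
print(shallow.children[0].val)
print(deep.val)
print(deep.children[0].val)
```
11
184
11
1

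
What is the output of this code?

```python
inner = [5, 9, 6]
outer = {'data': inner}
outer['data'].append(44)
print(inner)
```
[5, 9, 6, 44]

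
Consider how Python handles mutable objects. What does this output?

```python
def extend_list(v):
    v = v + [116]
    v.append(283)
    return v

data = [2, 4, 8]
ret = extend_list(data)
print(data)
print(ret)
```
[2, 4, 8]
[2, 4, 8, 116, 283]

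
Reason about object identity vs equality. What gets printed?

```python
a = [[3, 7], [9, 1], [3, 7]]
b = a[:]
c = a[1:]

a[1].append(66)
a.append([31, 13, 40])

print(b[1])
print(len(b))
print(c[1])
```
[9, 1, 66]
3
[3, 7]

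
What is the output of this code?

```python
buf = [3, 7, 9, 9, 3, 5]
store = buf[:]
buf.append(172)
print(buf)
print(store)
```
[3, 7, 9, 9, 3, 5, 172]
[3, 7, 9, 9, 3, 5]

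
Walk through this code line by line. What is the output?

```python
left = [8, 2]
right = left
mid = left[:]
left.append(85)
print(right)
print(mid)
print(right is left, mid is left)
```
[8, 2, 85]
[8, 2]
True False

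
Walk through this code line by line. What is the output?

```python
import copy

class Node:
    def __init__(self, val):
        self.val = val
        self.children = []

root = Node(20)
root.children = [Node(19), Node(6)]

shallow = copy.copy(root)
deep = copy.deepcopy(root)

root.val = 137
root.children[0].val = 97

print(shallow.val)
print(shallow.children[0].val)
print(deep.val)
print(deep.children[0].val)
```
20
97
20
19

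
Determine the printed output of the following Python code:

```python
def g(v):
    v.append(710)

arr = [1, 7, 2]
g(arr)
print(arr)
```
[1, 7, 2, 710]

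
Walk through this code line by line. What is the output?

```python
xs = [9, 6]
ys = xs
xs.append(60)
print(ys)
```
[9, 6, 60]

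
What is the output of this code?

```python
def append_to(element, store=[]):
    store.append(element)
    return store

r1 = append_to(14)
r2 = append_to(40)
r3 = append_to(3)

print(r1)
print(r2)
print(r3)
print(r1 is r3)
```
[14, 40, 3]
[14, 40, 3]
[14, 40, 3]
True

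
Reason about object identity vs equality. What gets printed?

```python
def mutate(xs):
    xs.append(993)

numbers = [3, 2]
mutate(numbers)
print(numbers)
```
[3, 2, 993]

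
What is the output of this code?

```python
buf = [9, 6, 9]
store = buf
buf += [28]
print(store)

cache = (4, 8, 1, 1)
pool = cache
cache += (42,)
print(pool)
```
[9, 6, 9, 28]
(4, 8, 1, 1)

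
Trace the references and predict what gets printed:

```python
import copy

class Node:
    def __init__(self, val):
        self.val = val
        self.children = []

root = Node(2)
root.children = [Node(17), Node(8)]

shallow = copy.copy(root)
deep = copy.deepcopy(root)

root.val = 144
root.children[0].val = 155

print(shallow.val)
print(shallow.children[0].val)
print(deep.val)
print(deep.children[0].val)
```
2
155
2
17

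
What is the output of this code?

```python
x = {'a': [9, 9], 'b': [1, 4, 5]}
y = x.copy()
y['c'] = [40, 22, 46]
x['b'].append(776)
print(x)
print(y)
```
{'a': [9, 9], 'b': [1, 4, 5, 776]}
{'a': [9, 9], 'b': [1, 4, 5, 776], 'c': [40, 22, 46]}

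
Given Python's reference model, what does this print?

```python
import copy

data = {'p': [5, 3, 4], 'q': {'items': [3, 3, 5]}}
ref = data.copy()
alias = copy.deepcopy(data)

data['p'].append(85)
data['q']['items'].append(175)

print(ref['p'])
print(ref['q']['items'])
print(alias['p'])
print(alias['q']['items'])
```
[5, 3, 4, 85]
[3, 3, 5, 175]
[5, 3, 4]
[3, 3, 5]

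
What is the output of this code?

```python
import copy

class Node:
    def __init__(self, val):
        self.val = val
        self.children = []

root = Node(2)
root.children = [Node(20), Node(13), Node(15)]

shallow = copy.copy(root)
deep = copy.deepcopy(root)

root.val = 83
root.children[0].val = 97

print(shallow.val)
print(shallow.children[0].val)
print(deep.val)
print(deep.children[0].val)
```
2
97
2
20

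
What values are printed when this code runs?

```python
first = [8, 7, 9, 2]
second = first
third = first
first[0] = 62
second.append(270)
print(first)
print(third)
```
[62, 7, 9, 2, 270]
[62, 7, 9, 2, 270]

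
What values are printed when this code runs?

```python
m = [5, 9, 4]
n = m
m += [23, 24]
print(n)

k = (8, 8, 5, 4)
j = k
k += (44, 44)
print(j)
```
[5, 9, 4, 23, 24]
(8, 8, 5, 4)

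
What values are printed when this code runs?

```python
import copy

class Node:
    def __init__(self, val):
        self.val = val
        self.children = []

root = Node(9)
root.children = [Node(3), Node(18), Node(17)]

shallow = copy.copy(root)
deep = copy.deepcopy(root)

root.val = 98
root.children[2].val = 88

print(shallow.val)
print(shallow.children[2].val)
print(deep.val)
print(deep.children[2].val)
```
9
88
9
17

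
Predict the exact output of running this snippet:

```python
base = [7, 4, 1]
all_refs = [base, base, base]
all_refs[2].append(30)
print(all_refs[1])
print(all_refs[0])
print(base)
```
[7, 4, 1, 30]
[7, 4, 1, 30]
[7, 4, 1, 30]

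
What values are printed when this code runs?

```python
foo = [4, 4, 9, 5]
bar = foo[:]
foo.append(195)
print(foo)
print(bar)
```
[4, 4, 9, 5, 195]
[4, 4, 9, 5]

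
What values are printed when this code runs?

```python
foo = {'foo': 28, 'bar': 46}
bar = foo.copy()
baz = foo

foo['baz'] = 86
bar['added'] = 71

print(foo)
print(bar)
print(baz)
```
{'foo': 28, 'bar': 46, 'baz': 86}
{'foo': 28, 'bar': 46, 'added': 71}
{'foo': 28, 'bar': 46, 'baz': 86}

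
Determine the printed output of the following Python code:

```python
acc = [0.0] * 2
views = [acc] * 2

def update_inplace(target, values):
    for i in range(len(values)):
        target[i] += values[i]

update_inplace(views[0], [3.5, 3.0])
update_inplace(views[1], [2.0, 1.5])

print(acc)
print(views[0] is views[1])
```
[5.5, 4.5]
True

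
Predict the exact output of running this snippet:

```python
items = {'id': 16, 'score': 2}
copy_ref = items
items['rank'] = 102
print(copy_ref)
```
{'id': 16, 'score': 2, 'rank': 102}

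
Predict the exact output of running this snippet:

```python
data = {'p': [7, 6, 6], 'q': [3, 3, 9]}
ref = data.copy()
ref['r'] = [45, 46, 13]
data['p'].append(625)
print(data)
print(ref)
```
{'p': [7, 6, 6, 625], 'q': [3, 3, 9]}
{'p': [7, 6, 6, 625], 'q': [3, 3, 9], 'r': [45, 46, 13]}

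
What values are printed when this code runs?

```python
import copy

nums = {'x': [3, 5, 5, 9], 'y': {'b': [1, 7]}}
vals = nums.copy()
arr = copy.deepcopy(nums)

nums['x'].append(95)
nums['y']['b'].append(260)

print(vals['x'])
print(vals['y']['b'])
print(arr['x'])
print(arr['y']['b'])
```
[3, 5, 5, 9, 95]
[1, 7, 260]
[3, 5, 5, 9]
[1, 7]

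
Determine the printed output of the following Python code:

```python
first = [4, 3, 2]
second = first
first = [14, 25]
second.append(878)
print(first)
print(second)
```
[14, 25]
[4, 3, 2, 878]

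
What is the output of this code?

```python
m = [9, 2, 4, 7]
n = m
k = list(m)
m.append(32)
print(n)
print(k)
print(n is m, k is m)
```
[9, 2, 4, 7, 32]
[9, 2, 4, 7]
True False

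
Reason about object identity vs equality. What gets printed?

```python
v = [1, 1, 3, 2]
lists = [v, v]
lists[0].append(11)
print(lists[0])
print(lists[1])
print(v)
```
[1, 1, 3, 2, 11]
[1, 1, 3, 2, 11]
[1, 1, 3, 2, 11]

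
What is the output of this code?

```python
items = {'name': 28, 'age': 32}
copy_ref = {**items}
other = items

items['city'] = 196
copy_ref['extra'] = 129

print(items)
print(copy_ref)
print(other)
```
{'name': 28, 'age': 32, 'city': 196}
{'name': 28, 'age': 32, 'extra': 129}
{'name': 28, 'age': 32, 'city': 196}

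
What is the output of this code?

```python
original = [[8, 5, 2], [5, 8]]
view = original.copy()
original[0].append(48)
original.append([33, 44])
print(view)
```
[[8, 5, 2, 48], [5, 8]]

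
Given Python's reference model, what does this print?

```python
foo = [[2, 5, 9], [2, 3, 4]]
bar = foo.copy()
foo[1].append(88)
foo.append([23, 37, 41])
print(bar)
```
[[2, 5, 9], [2, 3, 4, 88]]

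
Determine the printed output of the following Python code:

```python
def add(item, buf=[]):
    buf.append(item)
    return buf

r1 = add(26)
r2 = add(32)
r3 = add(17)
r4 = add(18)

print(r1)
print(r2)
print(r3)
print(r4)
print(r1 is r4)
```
[26, 32, 17, 18]
[26, 32, 17, 18]
[26, 32, 17, 18]
[26, 32, 17, 18]
True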